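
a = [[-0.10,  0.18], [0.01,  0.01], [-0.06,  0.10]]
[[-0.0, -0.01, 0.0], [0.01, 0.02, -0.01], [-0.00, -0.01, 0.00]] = a@[[0.45,1.06,-0.69], [0.24,0.56,-0.37]]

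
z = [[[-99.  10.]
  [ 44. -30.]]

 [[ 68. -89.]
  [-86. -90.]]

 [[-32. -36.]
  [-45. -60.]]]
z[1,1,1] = -90.0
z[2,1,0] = -45.0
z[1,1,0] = -86.0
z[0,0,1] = 10.0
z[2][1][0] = -45.0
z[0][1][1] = -30.0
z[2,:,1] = [-36.0, -60.0]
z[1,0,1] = -89.0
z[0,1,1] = -30.0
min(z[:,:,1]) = -90.0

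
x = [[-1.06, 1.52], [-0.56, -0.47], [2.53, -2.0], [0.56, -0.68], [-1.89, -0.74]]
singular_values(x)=[3.93, 1.96]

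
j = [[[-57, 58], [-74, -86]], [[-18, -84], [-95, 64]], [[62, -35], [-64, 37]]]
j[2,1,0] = -64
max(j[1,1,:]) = 64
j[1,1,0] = -95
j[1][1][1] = 64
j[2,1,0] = -64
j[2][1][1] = 37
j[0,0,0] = -57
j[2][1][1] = 37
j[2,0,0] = 62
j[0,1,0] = -74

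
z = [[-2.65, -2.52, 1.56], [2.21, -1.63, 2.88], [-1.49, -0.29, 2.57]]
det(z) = 29.226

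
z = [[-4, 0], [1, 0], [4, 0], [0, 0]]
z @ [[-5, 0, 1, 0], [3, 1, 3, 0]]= [[20, 0, -4, 0], [-5, 0, 1, 0], [-20, 0, 4, 0], [0, 0, 0, 0]]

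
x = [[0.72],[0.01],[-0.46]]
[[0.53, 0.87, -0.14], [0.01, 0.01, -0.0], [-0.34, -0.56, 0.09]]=x @ [[0.73, 1.21, -0.19]]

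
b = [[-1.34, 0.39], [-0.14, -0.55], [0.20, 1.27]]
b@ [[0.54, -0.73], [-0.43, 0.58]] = [[-0.89, 1.2], [0.16, -0.22], [-0.44, 0.59]]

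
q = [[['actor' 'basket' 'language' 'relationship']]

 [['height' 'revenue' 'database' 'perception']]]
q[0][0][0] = 'actor'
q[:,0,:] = [['actor', 'basket', 'language', 'relationship'], ['height', 'revenue', 'database', 'perception']]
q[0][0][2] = 'language'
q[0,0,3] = 'relationship'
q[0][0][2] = 'language'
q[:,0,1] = ['basket', 'revenue']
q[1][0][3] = 'perception'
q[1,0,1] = 'revenue'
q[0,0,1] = 'basket'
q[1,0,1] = 'revenue'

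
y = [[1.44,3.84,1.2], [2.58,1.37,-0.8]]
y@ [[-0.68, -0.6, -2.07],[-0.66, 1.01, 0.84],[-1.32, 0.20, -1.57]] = [[-5.1, 3.25, -1.64], [-1.6, -0.32, -2.93]]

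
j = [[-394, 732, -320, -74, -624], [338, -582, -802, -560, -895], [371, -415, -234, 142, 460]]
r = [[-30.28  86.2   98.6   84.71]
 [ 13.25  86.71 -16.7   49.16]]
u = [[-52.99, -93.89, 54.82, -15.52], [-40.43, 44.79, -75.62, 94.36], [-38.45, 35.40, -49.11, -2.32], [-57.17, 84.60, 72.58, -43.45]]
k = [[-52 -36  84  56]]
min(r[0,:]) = -30.28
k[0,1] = -36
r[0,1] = 86.2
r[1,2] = -16.7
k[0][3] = 56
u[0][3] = -15.52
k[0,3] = 56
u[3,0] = -57.17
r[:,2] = [98.6, -16.7]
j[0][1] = 732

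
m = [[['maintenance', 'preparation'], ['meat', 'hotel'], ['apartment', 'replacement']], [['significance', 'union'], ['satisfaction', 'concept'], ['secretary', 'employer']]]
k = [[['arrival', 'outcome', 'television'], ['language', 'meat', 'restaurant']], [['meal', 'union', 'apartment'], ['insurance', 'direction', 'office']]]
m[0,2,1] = 'replacement'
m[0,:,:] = [['maintenance', 'preparation'], ['meat', 'hotel'], ['apartment', 'replacement']]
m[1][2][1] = 'employer'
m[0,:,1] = ['preparation', 'hotel', 'replacement']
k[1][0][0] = 'meal'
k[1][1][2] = 'office'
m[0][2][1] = 'replacement'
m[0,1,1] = 'hotel'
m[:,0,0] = ['maintenance', 'significance']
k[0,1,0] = 'language'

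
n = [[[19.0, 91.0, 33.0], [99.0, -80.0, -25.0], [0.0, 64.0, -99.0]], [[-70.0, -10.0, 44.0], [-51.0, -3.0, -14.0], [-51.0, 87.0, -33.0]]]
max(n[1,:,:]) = 87.0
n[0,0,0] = 19.0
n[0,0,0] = 19.0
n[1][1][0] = -51.0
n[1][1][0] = -51.0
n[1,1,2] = -14.0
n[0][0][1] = 91.0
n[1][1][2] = -14.0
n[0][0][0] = 19.0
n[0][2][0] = 0.0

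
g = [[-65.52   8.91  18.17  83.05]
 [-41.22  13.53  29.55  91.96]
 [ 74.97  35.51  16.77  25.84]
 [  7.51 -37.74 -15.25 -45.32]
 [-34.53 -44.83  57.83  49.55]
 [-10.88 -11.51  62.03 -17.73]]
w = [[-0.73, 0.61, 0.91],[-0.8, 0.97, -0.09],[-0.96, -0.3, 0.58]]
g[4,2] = 57.83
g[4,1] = -44.83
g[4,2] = 57.83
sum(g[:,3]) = 187.35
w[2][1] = -0.304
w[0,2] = 0.908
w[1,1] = 0.973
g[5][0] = -10.88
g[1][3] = 91.96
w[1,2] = -0.089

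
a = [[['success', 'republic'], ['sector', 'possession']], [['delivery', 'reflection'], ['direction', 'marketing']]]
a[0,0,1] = 'republic'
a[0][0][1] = 'republic'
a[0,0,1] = 'republic'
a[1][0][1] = 'reflection'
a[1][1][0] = 'direction'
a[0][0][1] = 'republic'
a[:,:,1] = [['republic', 'possession'], ['reflection', 'marketing']]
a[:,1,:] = [['sector', 'possession'], ['direction', 'marketing']]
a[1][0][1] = 'reflection'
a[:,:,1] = [['republic', 'possession'], ['reflection', 'marketing']]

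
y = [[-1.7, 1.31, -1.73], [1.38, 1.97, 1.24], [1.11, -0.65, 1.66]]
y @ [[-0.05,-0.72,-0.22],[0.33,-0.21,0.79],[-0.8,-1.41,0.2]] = [[1.9, 3.39, 1.06], [-0.41, -3.16, 1.5], [-1.60, -3.00, -0.43]]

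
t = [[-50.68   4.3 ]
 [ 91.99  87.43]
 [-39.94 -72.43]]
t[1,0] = 91.99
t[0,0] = -50.68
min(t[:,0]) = -50.68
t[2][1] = -72.43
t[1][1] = 87.43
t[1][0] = 91.99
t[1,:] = [91.99, 87.43]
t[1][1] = 87.43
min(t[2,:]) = -72.43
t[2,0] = -39.94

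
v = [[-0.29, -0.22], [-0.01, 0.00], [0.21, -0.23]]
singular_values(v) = [0.37, 0.31]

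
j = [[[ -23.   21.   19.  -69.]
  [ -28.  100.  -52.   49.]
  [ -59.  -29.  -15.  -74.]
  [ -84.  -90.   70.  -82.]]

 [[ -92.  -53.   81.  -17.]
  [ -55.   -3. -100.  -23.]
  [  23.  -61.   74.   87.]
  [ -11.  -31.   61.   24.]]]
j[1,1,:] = [-55.0, -3.0, -100.0, -23.0]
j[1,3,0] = -11.0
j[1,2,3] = 87.0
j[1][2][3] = 87.0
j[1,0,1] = -53.0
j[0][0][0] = -23.0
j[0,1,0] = -28.0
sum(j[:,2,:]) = -54.0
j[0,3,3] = -82.0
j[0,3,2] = 70.0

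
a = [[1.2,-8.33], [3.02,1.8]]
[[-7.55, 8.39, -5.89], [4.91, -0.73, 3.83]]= a @[[1.00, 0.33, 0.78], [1.05, -0.96, 0.82]]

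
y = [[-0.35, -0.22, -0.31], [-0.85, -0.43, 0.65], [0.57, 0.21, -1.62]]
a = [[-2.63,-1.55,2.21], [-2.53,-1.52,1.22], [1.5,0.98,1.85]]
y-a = [[2.28, 1.33, -2.52], [1.68, 1.09, -0.57], [-0.93, -0.77, -3.47]]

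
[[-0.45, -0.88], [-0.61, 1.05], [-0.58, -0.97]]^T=[[-0.45,-0.61,-0.58], [-0.88,1.05,-0.97]]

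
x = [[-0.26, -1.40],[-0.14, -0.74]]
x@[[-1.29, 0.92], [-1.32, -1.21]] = [[2.18, 1.45],  [1.16, 0.77]]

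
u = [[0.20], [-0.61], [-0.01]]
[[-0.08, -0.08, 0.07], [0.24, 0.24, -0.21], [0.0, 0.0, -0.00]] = u @ [[-0.39, -0.4, 0.35]]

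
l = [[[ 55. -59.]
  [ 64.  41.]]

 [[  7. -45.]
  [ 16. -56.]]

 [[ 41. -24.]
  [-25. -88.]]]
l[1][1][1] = -56.0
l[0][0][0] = 55.0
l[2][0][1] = -24.0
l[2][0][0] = 41.0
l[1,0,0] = 7.0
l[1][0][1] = -45.0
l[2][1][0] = -25.0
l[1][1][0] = 16.0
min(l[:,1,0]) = -25.0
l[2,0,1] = -24.0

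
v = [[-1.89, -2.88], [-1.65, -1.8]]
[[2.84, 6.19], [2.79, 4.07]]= v @ [[-2.16, -0.44], [0.43, -1.86]]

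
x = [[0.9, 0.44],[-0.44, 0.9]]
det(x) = 1.004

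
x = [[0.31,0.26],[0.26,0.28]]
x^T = [[0.31, 0.26], [0.26, 0.28]]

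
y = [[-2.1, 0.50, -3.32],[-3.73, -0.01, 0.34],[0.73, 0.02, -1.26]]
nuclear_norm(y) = 7.98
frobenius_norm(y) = 5.64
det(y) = -2.01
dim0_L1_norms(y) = [6.56, 0.53, 4.92]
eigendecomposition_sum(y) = [[-1.06+0.81j, (0.26+0.09j), -1.62-1.68j],[(-1.97-0.58j), 0.13+0.41j, (0.61-3.54j)],[0.35+0.38j, 0.02-0.11j, -0.59+0.69j]] + [[-1.06-0.81j, (0.26-0.09j), -1.62+1.68j], [(-1.97+0.58j), (0.13-0.41j), 0.61+3.54j], [0.35-0.38j, 0.02+0.11j, (-0.59-0.69j)]] + [[(0.02+0j), -0.03+0.00j, -0.09-0.00j], [(0.22+0j), -0.27+0.00j, -0.88-0.00j], [0.02+0.00j, -0.03+0.00j, (-0.09-0j)]]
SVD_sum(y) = [[-3.03, 0.27, -1.68], [-2.69, 0.24, -1.49], [0.02, -0.00, 0.01]] + [[0.93,0.19,-1.64], [-1.04,-0.21,1.84], [0.71,0.14,-1.26]] + [[0.0, 0.04, 0.01], [-0.00, -0.05, -0.01], [-0.00, -0.12, -0.01]]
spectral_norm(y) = 4.65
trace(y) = -3.37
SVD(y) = [[-0.75, 0.59, -0.30],[-0.66, -0.66, 0.34],[0.01, 0.45, 0.89]] @ diag([4.648228791796543, 3.194912720224154, 0.1356532685324767]) @ [[0.87,-0.08,0.48], [0.49,0.1,-0.87], [-0.02,-0.99,-0.12]]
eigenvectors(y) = [[-0.31+0.43j, -0.31-0.43j, (0.1+0j)], [-0.82+0.00j, -0.82-0.00j, (0.99+0j)], [0.18+0.11j, (0.18-0.11j), 0.10+0.00j]]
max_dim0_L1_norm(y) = 6.56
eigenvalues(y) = [(-1.52+1.91j), (-1.52-1.91j), (-0.34+0j)]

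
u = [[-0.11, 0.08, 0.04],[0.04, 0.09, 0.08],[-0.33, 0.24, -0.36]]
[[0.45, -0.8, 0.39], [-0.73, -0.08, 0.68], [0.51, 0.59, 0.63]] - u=[[0.56, -0.88, 0.35], [-0.77, -0.17, 0.6], [0.84, 0.35, 0.99]]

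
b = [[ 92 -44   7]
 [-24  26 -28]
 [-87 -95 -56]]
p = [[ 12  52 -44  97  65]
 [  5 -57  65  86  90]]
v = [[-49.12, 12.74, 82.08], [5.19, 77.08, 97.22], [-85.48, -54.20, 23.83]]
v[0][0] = -49.12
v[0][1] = 12.74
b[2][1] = -95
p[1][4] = 90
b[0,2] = 7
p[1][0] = 5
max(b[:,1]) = 26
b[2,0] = -87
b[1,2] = -28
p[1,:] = [5, -57, 65, 86, 90]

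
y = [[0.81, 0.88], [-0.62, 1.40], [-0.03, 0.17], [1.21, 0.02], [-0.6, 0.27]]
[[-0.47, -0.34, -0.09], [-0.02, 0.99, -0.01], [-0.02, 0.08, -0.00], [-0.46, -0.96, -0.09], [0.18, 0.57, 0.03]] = y @ [[-0.38, -0.80, -0.07], [-0.18, 0.35, -0.04]]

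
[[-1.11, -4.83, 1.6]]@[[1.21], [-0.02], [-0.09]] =[[-1.39]]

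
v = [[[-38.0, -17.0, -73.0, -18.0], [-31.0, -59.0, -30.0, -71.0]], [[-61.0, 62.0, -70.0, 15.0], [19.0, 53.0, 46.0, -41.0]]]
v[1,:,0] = [-61.0, 19.0]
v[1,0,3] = 15.0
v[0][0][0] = -38.0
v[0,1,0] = -31.0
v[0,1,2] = -30.0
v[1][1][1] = 53.0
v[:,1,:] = [[-31.0, -59.0, -30.0, -71.0], [19.0, 53.0, 46.0, -41.0]]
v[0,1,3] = -71.0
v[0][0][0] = -38.0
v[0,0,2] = -73.0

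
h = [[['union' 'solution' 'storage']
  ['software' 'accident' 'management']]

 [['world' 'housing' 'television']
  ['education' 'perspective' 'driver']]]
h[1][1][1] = 'perspective'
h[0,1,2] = 'management'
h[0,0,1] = 'solution'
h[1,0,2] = 'television'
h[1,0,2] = 'television'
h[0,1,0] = 'software'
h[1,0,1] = 'housing'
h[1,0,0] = 'world'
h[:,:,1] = [['solution', 'accident'], ['housing', 'perspective']]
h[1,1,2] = 'driver'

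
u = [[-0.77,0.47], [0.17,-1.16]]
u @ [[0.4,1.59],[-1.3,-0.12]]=[[-0.92, -1.28], [1.58, 0.41]]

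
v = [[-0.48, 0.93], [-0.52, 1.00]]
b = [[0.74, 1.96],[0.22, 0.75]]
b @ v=[[-1.37,2.65], [-0.50,0.95]]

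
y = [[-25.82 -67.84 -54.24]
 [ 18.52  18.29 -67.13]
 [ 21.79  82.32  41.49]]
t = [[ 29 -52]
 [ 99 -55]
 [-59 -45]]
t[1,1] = -55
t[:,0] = [29, 99, -59]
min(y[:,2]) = -67.13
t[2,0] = -59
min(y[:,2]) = -67.13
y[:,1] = [-67.84, 18.29, 82.32]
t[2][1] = -45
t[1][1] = -55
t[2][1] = -45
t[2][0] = -59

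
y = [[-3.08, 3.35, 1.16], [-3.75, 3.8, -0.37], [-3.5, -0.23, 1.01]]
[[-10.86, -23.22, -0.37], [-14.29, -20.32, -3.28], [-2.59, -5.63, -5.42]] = y@[[1.19,0.86,1.88], [-2.49,-4.86,1.13], [0.99,-3.7,1.41]]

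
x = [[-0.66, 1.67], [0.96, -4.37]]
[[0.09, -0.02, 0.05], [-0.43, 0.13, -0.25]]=x @ [[0.24, -0.09, 0.15], [0.15, -0.05, 0.09]]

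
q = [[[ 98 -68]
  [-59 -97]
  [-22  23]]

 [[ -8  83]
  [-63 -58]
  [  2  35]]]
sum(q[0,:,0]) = 17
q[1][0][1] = 83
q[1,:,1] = [83, -58, 35]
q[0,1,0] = -59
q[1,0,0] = -8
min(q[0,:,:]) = -97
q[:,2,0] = [-22, 2]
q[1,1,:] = [-63, -58]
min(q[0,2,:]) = -22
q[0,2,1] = 23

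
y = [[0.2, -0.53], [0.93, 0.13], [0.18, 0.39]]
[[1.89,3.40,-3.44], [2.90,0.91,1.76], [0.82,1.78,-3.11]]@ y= [[2.92, -1.9], [1.74, -0.73], [1.26, -1.42]]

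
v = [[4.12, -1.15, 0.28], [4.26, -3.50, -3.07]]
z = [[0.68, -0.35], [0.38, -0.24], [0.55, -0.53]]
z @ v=[[1.31, 0.44, 1.26], [0.54, 0.40, 0.84], [0.01, 1.22, 1.78]]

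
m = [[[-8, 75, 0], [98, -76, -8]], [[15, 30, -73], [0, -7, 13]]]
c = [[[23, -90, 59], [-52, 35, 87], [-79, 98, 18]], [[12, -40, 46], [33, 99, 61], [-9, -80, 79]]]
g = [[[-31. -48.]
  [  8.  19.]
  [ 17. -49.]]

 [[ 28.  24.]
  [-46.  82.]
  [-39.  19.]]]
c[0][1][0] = -52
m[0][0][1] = 75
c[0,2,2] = 18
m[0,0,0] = -8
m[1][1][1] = -7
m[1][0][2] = -73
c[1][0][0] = 12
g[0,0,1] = -48.0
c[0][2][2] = 18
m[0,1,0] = 98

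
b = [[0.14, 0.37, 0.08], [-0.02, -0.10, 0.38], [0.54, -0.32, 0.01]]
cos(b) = [[0.97, 0.01, -0.08],  [-0.10, 1.06, 0.02],  [-0.04, -0.12, 1.04]]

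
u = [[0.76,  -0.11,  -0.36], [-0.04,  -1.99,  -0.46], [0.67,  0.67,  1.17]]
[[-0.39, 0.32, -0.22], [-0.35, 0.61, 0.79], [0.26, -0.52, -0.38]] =u@[[-0.33,0.19,-0.31], [0.10,-0.21,-0.41], [0.35,-0.43,0.09]]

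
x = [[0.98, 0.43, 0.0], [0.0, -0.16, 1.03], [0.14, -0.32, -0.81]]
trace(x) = 0.01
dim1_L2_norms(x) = [1.07, 1.04, 0.88]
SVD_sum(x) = [[0.02, -0.00, -0.12],[-0.14, 0.03, 1.01],[0.11, -0.03, -0.82]] + [[0.96, 0.45, 0.12], [0.04, 0.02, 0.0], [-0.09, -0.04, -0.01]] + [[0.01, -0.01, 0.0], [0.1, -0.21, 0.02], [0.12, -0.25, 0.02]]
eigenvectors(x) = [[1.00+0.00j, 0.22+0.08j, 0.22-0.08j], [(0.06+0j), -0.84+0.00j, (-0.84-0j)], [(0.07+0j), (0.27-0.42j), (0.27+0.42j)]]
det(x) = 0.51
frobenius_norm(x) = 1.73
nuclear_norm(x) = 2.75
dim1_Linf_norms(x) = [0.98, 1.03, 0.81]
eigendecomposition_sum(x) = [[(0.98+0j), (0.31-0j), (0.18-0j)], [0.06+0.00j, (0.02-0j), 0.01-0.00j], [(0.07+0j), (0.02-0j), (0.01-0j)]] + [[0.02j,0.06-0.10j,(-0.09-0.17j)], [-0.03-0.06j,(-0.09+0.4j),0.51+0.49j], [(0.04+0j),-0.17-0.18j,(-0.41+0.09j)]] + [[-0.02j,0.06+0.10j,-0.09+0.17j], [(-0.03+0.06j),(-0.09-0.4j),(0.51-0.49j)], [0.04-0.00j,(-0.17+0.18j),(-0.41-0.09j)]]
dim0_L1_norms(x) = [1.12, 0.91, 1.84]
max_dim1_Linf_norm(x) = 1.03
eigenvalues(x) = [(1.01+0j), (-0.5+0.51j), (-0.5-0.51j)]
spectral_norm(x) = 1.32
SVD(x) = [[0.09,1.00,0.04], [-0.77,0.04,0.64], [0.63,-0.09,0.77]] @ diag([1.3172656275917, 1.0688608672398339, 0.3636587862939039]) @ [[0.13,  -0.03,  -0.99],[0.9,  0.42,  0.11],[0.41,  -0.91,  0.08]]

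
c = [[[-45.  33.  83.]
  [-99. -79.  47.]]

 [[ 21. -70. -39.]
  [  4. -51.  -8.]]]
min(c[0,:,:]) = -99.0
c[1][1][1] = -51.0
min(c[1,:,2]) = -39.0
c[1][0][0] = 21.0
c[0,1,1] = -79.0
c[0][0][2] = 83.0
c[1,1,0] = 4.0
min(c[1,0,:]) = -70.0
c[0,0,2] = 83.0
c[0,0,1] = 33.0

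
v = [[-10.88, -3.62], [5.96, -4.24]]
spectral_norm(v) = 12.47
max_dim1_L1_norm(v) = 14.5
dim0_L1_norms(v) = [16.84, 7.86]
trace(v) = -15.12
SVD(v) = [[-0.9, 0.44],  [0.44, 0.90]] @ diag([12.469859678145783, 5.429604000970416]) @ [[0.99, 0.11], [0.11, -0.99]]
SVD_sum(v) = [[-11.15, -1.26], [5.41, 0.61]] + [[0.27, -2.36], [0.55, -4.85]]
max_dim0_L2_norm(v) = 12.41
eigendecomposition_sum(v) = [[-5.44-2.24j, -1.81-4.21j], [(2.98+6.94j), -2.12+5.49j]] + [[(-5.44+2.24j), (-1.81+4.21j)], [2.98-6.94j, -2.12-5.49j]]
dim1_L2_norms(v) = [11.47, 7.31]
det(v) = 67.71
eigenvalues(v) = [(-7.56+3.25j), (-7.56-3.25j)]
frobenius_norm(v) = 13.60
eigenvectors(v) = [[0.44-0.43j, (0.44+0.43j)], [-0.79+0.00j, (-0.79-0j)]]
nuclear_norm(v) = 17.90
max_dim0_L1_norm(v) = 16.84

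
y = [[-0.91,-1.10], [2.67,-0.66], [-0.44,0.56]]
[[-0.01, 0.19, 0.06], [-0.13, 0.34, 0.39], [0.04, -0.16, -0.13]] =y @[[-0.04, 0.07, 0.11], [0.04, -0.23, -0.15]]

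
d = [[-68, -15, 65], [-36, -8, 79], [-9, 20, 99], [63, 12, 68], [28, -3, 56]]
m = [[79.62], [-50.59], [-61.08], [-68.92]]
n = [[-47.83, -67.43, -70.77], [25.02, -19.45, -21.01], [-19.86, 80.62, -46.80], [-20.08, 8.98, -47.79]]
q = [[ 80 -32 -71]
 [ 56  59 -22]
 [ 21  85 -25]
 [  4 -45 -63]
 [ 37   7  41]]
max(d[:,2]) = 99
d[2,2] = 99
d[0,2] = 65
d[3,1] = 12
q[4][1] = 7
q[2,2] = -25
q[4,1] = 7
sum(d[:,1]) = 6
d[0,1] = -15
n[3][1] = 8.98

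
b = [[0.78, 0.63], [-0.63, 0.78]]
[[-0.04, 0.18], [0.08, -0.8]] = b @ [[-0.08, 0.64],[0.04, -0.51]]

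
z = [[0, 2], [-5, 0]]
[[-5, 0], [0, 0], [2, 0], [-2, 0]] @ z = [[0, -10], [0, 0], [0, 4], [0, -4]]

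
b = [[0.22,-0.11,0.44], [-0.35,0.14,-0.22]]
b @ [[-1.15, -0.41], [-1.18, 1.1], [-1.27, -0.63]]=[[-0.68, -0.49], [0.52, 0.44]]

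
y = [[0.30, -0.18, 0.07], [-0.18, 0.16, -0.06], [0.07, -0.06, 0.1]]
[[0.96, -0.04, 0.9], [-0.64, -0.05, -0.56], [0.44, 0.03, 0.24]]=y@[[2.44, -1.08, 2.81], [-0.28, -1.47, -0.21], [2.54, 0.21, 0.31]]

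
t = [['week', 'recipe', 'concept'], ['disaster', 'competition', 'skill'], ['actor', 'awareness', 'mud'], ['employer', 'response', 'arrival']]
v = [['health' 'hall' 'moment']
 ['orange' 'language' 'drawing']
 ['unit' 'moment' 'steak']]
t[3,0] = 'employer'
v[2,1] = 'moment'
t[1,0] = 'disaster'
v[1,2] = 'drawing'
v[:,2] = ['moment', 'drawing', 'steak']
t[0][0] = 'week'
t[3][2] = 'arrival'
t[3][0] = 'employer'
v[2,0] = 'unit'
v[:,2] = ['moment', 'drawing', 'steak']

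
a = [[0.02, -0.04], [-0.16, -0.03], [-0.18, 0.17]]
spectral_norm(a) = 0.27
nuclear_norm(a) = 0.40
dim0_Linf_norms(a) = [0.18, 0.17]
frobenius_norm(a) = 0.30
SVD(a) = [[-0.14,-0.19],[0.44,-0.89],[0.89,0.41]] @ diag([0.27336730456136327, 0.12276121861913417]) @ [[-0.85, 0.52], [0.52, 0.85]]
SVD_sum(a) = [[0.03, -0.02], [-0.10, 0.06], [-0.21, 0.13]] + [[-0.01, -0.02],[-0.06, -0.09],[0.03, 0.04]]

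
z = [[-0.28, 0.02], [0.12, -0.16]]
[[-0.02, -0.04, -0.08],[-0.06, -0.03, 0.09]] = z @ [[0.12,0.15,0.24], [0.48,0.27,-0.41]]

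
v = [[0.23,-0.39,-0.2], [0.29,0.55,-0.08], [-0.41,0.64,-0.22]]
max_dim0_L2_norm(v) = 0.93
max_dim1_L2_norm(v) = 0.79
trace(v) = 0.56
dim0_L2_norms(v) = [0.55, 0.93, 0.31]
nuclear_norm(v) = 1.75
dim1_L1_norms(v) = [0.82, 0.92, 1.27]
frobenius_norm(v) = 1.12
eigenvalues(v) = [(0.46+0.4j), (0.46-0.4j), (-0.36+0j)]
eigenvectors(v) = [[(0.61+0j), (0.61-0j), 0.31+0.00j],[(-0.08-0.53j), (-0.08+0.53j), (-0.02+0j)],[-0.55-0.18j, (-0.55+0.18j), 0.95+0.00j]]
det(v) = -0.14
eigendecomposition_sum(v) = [[0.15+0.19j, (-0.21+0.28j), (-0.05-0.06j)], [(0.14-0.16j), (0.28+0.15j), (-0.04+0.05j)], [-0.08-0.21j, (0.27-0.19j), 0.03+0.07j]] + [[(0.15-0.19j),(-0.21-0.28j),-0.05+0.06j], [(0.14+0.16j),(0.28-0.15j),(-0.04-0.05j)], [(-0.08+0.21j),(0.27+0.19j),0.03-0.07j]] + [[(-0.08-0j), 0.03+0.00j, -0.09+0.00j],[0j, -0.00-0.00j, 0.00-0.00j],[(-0.24-0j), 0.10+0.00j, -0.28+0.00j]]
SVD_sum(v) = [[0.12, -0.39, 0.05], [-0.13, 0.42, -0.06], [-0.22, 0.72, -0.10]] + [[0.12, 0.03, -0.01], [0.42, 0.13, -0.03], [-0.19, -0.06, 0.01]] + [[-0.01,-0.03,-0.24], [0.00,0.00,0.01], [-0.0,-0.02,-0.14]]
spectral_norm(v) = 0.97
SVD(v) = [[-0.42, -0.25, 0.87], [0.46, -0.89, -0.03], [0.78, 0.39, 0.49]] @ diag([0.9685123324017996, 0.49596864846222594, 0.28301759967920465]) @ [[-0.29,0.95,-0.13], [-0.96,-0.29,0.07], [-0.03,-0.14,-0.99]]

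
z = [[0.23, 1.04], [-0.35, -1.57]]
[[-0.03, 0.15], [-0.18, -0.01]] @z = [[-0.06,-0.27], [-0.04,-0.17]]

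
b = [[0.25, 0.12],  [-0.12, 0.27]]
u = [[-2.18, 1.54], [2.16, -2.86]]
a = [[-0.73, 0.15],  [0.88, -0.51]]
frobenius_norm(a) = 1.26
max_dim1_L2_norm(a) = 1.02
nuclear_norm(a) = 1.44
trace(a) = -1.24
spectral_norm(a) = 1.25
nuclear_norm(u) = 5.08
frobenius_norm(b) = 0.41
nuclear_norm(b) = 0.57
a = u @ b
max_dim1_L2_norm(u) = 3.58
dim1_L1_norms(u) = [3.72, 5.02]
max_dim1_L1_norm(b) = 0.39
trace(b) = 0.52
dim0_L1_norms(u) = [4.34, 4.4]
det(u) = 2.91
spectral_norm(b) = 0.30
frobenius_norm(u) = 4.47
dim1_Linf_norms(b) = [0.25, 0.27]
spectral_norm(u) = 4.42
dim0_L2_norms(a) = [1.14, 0.53]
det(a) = 0.24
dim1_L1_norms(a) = [0.88, 1.39]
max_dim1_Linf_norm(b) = 0.27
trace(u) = -5.04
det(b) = 0.08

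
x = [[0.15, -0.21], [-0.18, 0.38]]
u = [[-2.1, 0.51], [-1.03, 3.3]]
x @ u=[[-0.10,-0.62], [-0.01,1.16]]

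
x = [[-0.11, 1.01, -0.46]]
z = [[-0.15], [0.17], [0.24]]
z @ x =[[0.02, -0.15, 0.07], [-0.02, 0.17, -0.08], [-0.03, 0.24, -0.11]]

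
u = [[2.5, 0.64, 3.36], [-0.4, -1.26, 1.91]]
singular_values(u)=[4.41, 1.97]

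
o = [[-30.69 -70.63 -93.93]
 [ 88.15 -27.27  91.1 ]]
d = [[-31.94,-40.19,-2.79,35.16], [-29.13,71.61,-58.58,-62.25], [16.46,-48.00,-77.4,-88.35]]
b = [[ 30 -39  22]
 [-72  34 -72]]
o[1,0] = 88.15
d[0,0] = -31.94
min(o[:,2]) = -93.93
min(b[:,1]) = -39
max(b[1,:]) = 34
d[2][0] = 16.46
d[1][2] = -58.58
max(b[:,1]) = 34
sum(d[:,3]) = -115.44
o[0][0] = -30.69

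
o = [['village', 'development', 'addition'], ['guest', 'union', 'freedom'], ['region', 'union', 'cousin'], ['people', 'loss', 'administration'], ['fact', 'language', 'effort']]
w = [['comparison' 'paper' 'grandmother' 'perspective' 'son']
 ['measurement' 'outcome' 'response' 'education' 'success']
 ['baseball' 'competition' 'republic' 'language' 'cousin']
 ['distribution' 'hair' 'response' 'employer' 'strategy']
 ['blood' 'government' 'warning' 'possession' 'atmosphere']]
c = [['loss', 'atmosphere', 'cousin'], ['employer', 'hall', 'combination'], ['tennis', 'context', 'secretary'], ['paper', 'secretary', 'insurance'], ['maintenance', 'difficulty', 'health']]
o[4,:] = ['fact', 'language', 'effort']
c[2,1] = 'context'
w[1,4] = 'success'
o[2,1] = 'union'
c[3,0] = 'paper'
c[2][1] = 'context'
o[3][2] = 'administration'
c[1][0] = 'employer'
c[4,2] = 'health'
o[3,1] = 'loss'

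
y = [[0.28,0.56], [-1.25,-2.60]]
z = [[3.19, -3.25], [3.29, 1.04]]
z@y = [[4.96, 10.24], [-0.38, -0.86]]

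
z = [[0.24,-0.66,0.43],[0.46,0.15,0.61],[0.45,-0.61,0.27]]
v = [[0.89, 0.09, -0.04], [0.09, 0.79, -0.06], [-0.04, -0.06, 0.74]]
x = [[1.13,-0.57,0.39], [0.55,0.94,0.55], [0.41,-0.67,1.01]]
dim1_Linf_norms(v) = [0.89, 0.79, 0.74]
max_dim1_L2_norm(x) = 1.32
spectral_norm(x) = 1.73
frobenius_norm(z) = 1.39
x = z + v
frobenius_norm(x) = 2.21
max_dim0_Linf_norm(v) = 0.89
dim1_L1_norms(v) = [1.02, 0.94, 0.84]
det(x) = 1.38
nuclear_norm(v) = 2.42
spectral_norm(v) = 0.96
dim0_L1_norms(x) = [2.09, 2.18, 1.95]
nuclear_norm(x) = 3.60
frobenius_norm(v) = 1.41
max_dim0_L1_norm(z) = 1.42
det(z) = -0.15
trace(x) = 3.08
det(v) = 0.51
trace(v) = 2.42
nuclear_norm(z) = 2.05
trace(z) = 0.66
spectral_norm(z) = 1.21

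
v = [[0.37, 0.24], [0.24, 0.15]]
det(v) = -0.002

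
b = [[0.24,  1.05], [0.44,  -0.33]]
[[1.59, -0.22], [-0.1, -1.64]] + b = [[1.83, 0.83], [0.34, -1.97]]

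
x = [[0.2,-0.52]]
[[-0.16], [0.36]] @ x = [[-0.03, 0.08], [0.07, -0.19]]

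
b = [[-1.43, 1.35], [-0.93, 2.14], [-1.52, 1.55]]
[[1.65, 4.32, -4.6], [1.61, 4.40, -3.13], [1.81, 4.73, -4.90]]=b @ [[-0.76, -1.83, 3.11], [0.42, 1.26, -0.11]]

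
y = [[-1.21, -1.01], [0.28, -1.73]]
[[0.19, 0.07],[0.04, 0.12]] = y @ [[-0.12,0.0], [-0.04,-0.07]]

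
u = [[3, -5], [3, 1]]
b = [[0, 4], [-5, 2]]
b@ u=[[12, 4], [-9, 27]]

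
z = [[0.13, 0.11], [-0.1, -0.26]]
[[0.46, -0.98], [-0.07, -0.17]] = z @ [[4.97,-11.96],[-1.66,5.27]]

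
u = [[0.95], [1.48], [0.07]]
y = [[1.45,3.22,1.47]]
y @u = [[6.25]]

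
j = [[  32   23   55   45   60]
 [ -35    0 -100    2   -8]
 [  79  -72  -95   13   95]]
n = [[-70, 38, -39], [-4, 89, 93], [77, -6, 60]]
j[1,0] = -35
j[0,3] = 45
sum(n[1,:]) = 178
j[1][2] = -100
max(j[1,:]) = 2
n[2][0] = 77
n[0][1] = 38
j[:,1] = [23, 0, -72]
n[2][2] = 60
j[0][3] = 45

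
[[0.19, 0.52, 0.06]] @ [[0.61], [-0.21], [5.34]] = [[0.33]]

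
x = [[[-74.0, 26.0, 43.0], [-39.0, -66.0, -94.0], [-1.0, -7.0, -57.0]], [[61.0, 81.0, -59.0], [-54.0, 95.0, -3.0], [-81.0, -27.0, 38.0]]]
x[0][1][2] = -94.0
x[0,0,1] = 26.0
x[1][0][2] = -59.0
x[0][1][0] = -39.0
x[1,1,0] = -54.0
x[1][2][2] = 38.0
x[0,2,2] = -57.0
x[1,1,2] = -3.0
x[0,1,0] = -39.0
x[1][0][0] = 61.0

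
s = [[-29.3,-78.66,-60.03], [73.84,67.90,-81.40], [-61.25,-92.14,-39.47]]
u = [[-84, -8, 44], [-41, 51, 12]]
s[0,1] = -78.66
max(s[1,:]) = 73.84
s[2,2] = -39.47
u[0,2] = 44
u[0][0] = -84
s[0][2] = -60.03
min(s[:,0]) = -61.25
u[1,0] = -41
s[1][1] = 67.9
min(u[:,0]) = -84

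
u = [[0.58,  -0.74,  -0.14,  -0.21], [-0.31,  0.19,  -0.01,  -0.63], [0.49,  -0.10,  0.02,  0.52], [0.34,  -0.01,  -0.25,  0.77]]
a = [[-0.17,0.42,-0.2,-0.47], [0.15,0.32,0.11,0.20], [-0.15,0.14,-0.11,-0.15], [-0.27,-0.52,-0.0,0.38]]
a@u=[[-0.49,0.23,0.13,-0.69], [0.11,-0.06,-0.07,-0.02], [-0.24,0.15,0.05,-0.23], [0.13,0.10,-0.05,0.68]]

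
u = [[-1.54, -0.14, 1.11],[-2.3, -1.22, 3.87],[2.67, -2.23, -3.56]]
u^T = [[-1.54, -2.3, 2.67], [-0.14, -1.22, -2.23], [1.11, 3.87, -3.56]]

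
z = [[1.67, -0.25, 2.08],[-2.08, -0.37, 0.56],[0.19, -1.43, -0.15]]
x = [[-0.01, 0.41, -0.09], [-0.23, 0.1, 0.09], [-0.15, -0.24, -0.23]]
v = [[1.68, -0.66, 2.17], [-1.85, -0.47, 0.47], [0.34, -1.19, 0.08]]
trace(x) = -0.14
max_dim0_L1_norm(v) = 3.87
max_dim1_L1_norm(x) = 0.62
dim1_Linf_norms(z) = [2.08, 2.08, 1.43]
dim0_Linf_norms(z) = [2.08, 1.43, 2.08]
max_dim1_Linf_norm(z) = 2.08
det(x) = -0.03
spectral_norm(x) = 0.49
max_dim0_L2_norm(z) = 2.67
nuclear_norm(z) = 6.22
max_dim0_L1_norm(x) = 0.75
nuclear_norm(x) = 1.02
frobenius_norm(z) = 3.75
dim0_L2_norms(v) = [2.52, 1.44, 2.22]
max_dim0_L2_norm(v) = 2.52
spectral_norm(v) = 2.99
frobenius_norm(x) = 0.62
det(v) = 5.80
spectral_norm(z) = 2.92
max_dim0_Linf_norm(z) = 2.08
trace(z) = 1.15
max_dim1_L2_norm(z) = 2.68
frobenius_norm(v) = 3.66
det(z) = 7.81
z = v + x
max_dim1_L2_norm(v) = 2.82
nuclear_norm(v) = 5.87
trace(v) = 1.29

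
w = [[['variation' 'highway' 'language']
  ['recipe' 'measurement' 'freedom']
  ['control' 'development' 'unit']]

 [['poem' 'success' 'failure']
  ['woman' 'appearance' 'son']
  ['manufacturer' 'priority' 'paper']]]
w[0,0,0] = 'variation'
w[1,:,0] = ['poem', 'woman', 'manufacturer']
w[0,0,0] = 'variation'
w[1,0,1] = 'success'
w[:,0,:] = [['variation', 'highway', 'language'], ['poem', 'success', 'failure']]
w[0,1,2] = 'freedom'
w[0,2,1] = 'development'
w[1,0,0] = 'poem'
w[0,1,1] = 'measurement'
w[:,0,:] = [['variation', 'highway', 'language'], ['poem', 'success', 'failure']]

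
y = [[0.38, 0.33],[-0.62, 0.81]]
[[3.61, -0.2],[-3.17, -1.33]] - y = [[3.23, -0.53], [-2.55, -2.14]]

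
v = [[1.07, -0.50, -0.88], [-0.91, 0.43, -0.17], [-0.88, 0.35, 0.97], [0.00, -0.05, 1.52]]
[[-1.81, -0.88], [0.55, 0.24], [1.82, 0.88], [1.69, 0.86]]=v @ [[-1.27, -0.59], [-0.99, -0.48], [1.08, 0.55]]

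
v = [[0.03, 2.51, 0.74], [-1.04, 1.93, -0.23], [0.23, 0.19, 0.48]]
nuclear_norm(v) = 4.60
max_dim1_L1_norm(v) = 3.28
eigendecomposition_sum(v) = [[(-0.01+0.92j), 1.28-0.85j, 0.45+0.44j],[(-0.53+0.35j), 0.97+0.41j, -0.08+0.43j],[(0.14+0.14j), (0.07-0.33j), (0.14-0j)]] + [[-0.01-0.92j, 1.28+0.85j, (0.45-0.44j)], [-0.53-0.35j, 0.97-0.41j, -0.08-0.43j], [(0.14-0.14j), (0.07+0.33j), 0.14+0.00j]] + [[(0.04-0j), -0.04-0.00j, -0.16-0.00j], [(0.02-0j), (-0.02-0j), (-0.07-0j)], [-0.05+0.00j, 0.05+0.00j, 0.20+0.00j]]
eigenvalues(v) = [(1.11+1.33j), (1.11-1.33j), (0.23+0j)]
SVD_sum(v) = [[-0.48, 2.47, 0.36], [-0.38, 1.98, 0.29], [-0.04, 0.20, 0.03]] + [[0.47, 0.03, 0.42], [-0.62, -0.04, -0.56], [0.37, 0.02, 0.33]] + [[0.04, 0.01, -0.04], [-0.03, -0.01, 0.04], [-0.1, -0.04, 0.12]]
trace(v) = 2.44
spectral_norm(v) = 3.26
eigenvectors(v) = [[-0.81+0.00j,  -0.81-0.00j,  (-0.61+0j)], [(-0.31-0.46j),  (-0.31+0.46j),  -0.27+0.00j], [(-0.13+0.13j),  (-0.13-0.13j),  (0.75+0j)]]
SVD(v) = [[0.78, -0.54, -0.31], [0.62, 0.72, 0.30], [0.06, -0.43, 0.9]] @ diag([3.2626595433340033, 1.1622406624385757, 0.177902633105573]) @ [[-0.19, 0.97, 0.14], [-0.74, -0.05, -0.67], [-0.64, -0.23, 0.73]]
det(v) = 0.67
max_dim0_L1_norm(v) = 4.63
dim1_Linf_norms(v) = [2.51, 1.93, 0.48]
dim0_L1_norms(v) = [1.3, 4.63, 1.45]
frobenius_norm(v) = 3.47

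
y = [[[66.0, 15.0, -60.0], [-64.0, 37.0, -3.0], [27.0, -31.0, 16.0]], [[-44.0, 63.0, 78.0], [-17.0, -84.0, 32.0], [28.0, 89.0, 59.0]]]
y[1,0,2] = 78.0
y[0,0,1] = 15.0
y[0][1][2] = -3.0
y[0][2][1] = -31.0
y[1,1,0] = -17.0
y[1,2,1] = 89.0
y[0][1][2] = -3.0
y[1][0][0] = -44.0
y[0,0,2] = -60.0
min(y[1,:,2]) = 32.0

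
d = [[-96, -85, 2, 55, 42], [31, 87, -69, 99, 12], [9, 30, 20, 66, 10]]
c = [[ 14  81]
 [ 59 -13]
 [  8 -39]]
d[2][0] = 9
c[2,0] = 8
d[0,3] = 55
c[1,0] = 59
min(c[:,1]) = -39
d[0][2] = 2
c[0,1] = 81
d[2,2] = 20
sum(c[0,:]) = 95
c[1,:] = [59, -13]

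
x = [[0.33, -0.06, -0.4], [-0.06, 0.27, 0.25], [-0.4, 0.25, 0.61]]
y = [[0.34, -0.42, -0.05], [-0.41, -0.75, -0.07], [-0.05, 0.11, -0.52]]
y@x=[[0.16, -0.15, -0.27],[-0.06, -0.20, -0.07],[0.18, -0.10, -0.27]]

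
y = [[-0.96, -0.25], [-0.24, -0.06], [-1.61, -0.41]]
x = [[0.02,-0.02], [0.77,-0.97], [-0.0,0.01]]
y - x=[[-0.98,-0.23], [-1.01,0.91], [-1.61,-0.42]]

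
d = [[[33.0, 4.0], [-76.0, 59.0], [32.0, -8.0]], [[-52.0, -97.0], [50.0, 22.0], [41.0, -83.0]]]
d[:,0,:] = [[33.0, 4.0], [-52.0, -97.0]]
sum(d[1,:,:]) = -119.0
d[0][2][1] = -8.0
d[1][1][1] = 22.0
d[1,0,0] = -52.0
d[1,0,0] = -52.0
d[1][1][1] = 22.0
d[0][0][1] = 4.0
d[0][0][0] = 33.0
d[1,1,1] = 22.0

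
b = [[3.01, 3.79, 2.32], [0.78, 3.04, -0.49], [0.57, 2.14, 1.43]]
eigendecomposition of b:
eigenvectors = [[-0.91+0.00j, (-0.85+0j), -0.85-0.00j], [-0.28+0.00j, (0.36+0.05j), 0.36-0.05j], [-0.31+0.00j, (0.06-0.38j), (0.06+0.38j)]]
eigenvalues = [(5+0j), (1.24+0.79j), (1.24-0.79j)]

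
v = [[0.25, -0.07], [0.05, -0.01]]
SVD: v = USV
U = [[-0.98,-0.19], [-0.19,0.98]]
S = [0.26, 0.0]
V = [[-0.96,  0.27], [0.27,  0.96]]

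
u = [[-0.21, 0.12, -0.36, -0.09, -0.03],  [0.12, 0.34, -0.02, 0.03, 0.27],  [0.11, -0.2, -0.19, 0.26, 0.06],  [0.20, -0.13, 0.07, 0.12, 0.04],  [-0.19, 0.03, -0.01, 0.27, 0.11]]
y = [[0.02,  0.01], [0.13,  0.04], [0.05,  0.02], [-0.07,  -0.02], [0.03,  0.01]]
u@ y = [[-0.00, -0.00], [0.05, 0.02], [-0.05, -0.02], [-0.02, -0.0], [-0.02, -0.01]]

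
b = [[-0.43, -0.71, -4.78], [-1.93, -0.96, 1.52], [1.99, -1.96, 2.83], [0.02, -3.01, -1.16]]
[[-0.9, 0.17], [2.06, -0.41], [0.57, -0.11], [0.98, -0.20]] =b@[[-0.60, 0.12], [-0.45, 0.09], [0.31, -0.06]]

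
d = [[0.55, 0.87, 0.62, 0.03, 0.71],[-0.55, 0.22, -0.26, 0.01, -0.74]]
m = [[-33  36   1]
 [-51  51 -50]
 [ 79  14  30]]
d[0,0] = 0.55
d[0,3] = 0.029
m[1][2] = -50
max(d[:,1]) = 0.866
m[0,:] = [-33, 36, 1]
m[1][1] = 51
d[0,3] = 0.029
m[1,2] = -50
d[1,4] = -0.735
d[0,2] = 0.62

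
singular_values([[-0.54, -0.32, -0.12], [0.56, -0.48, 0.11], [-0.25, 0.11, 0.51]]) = [0.84, 0.58, 0.5]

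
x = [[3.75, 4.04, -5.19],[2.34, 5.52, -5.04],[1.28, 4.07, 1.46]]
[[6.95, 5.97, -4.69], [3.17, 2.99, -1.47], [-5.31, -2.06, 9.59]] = x @ [[1.26, 1.33, -0.27], [-1.21, -0.67, 1.71], [-1.37, -0.71, 2.04]]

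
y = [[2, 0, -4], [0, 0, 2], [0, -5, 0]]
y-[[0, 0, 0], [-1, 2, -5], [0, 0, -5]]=[[2, 0, -4], [1, -2, 7], [0, -5, 5]]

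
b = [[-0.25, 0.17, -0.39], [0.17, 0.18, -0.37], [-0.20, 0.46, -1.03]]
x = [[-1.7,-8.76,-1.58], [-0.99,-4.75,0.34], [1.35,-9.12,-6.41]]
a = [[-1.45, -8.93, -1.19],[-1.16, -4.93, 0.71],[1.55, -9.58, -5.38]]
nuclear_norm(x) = 19.44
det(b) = 0.00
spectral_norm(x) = 14.57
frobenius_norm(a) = 15.25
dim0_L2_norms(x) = [2.39, 13.51, 6.61]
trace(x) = -12.86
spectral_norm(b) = 1.29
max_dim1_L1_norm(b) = 1.69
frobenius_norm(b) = 1.32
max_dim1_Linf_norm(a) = 9.58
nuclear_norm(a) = 19.27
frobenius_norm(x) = 15.23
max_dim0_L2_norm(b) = 1.16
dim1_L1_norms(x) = [12.04, 6.08, 16.88]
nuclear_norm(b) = 1.59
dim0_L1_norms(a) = [4.16, 23.44, 7.28]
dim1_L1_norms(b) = [0.81, 0.72, 1.69]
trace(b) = -1.10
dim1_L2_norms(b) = [0.49, 0.45, 1.15]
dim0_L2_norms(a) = [2.42, 13.99, 5.56]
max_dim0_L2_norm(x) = 13.51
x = b + a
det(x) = -29.86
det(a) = -24.74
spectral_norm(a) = 14.65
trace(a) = -11.76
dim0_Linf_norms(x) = [1.7, 9.12, 6.41]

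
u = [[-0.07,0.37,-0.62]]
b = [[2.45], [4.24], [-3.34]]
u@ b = [[3.47]]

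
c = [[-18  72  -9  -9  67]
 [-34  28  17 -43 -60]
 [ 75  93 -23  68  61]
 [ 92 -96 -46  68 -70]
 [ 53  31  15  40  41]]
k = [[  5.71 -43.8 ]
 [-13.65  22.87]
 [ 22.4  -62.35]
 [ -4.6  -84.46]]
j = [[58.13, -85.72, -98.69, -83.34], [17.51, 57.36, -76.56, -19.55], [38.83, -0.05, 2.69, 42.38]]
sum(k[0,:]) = -38.089999999999996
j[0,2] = -98.69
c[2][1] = 93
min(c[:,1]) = -96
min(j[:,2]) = -98.69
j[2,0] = 38.83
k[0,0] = 5.71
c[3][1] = -96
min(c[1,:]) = -60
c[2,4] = 61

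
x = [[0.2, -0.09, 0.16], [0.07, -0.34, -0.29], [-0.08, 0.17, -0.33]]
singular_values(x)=[0.48, 0.42, 0.13]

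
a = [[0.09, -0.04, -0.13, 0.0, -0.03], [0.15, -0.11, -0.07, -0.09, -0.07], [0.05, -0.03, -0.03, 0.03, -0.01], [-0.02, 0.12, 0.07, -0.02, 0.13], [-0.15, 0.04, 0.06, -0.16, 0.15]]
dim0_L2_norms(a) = [0.24, 0.17, 0.18, 0.19, 0.21]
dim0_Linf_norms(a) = [0.15, 0.12, 0.13, 0.16, 0.15]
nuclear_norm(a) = 0.79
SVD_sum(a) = [[0.08,-0.06,-0.06,0.03,-0.07], [0.11,-0.07,-0.08,0.04,-0.10], [0.04,-0.03,-0.03,0.01,-0.03], [-0.1,0.07,0.07,-0.03,0.09], [-0.14,0.10,0.10,-0.05,0.13]] + [[0.00, -0.01, -0.01, -0.04, 0.01], [0.01, -0.04, -0.03, -0.12, 0.03], [-0.00, 0.00, 0.00, 0.01, -0.00], [-0.0, 0.00, 0.00, 0.01, -0.00], [0.01, -0.04, -0.03, -0.12, 0.03]] + [[0.03,0.02,-0.01,0.0,0.02], [0.01,0.01,-0.00,0.00,0.01], [0.01,0.01,-0.0,0.00,0.01], [0.07,0.05,-0.02,0.00,0.05], [-0.02,-0.01,0.0,-0.0,-0.01]] + [[-0.03, 0.00, -0.05, 0.01, 0.01],[0.02, -0.0, 0.04, -0.01, -0.01],[-0.00, 0.00, -0.0, 0.0, 0.0],[0.01, -0.0, 0.02, -0.0, -0.00],[-0.01, 0.0, -0.02, 0.0, 0.00]] + [[-0.0, 0.0, -0.0, -0.0, -0.0], [-0.00, 0.00, -0.00, -0.00, -0.00], [0.00, -0.02, 0.00, 0.01, 0.01], [-0.00, 0.0, -0.0, -0.00, -0.00], [0.00, -0.0, 0.0, 0.00, 0.0]]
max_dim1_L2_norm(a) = 0.28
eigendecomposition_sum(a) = [[0.05+0.00j,-0j,(-0.05+0j),0.02-0.00j,(-0.02+0j)], [0.11+0.00j,0.00-0.00j,(-0.1+0j),0.03-0.00j,(-0.05+0j)], [(-0.01-0j),(-0+0j),(0.01-0j),(-0+0j),-0j], [-0.06-0.00j,(-0+0j),(0.06-0j),-0.02+0.00j,(0.03-0j)], [-0.15-0.00j,-0.01+0.00j,0.14-0.00j,-0.05+0.00j,0.07-0.00j]] + [[(0.03+0j), (-0+0.01j), -0.01+0.03j, (-0.01+0.02j), 0.01-0.00j], [(-0.08-0.04j), (0.01-0.03j), (0.06-0.08j), (0.05-0.05j), (-0.04-0.01j)], [(0.04-0.04j), (0.02+0.01j), 0.03+0.05j, 0.02+0.03j, (0.02-0.02j)], [(0.07+0.07j), (-0.03+0.03j), (-0.1+0.05j), -0.07+0.03j, (0.03+0.03j)], [0.02+0.13j, (-0.05+0.01j), (-0.14-0.02j), (-0.1-0.02j), (0.01+0.06j)]] + [[(0.03-0j), (-0-0.01j), (-0.01-0.03j), -0.01-0.02j, (0.01+0j)], [-0.08+0.04j, (0.01+0.03j), (0.06+0.08j), 0.05+0.05j, (-0.04+0.01j)], [0.04+0.04j, (0.02-0.01j), 0.03-0.05j, (0.02-0.03j), 0.02+0.02j], [(0.07-0.07j), (-0.03-0.03j), -0.10-0.05j, (-0.07-0.03j), 0.03-0.03j], [(0.02-0.13j), (-0.05-0.01j), -0.14+0.02j, (-0.1+0.02j), 0.01-0.06j]] + [[(-0.01+0.03j), (-0.02-0.02j), (-0.03-0.01j), -0.00-0.03j, -0.01+0.01j],[0.10+0.02j, (-0.07+0.08j), (-0.04+0.12j), -0.11+0.00j, (0.03+0.06j)],[(-0.01+0.04j), (-0.03-0.03j), (-0.05-0.01j), (-0-0.04j), -0.02+0.01j],[(-0.05-0.08j), (0.09-0j), 0.10-0.05j, (0.07+0.06j), 0.02-0.05j],[(-0.02-0.08j), 0.08+0.02j, 0.10-0.01j, 0.04+0.07j, (0.03-0.04j)]] + [[-0.01-0.03j, (-0.02+0.02j), (-0.03+0.01j), (-0+0.03j), (-0.01-0.01j)],  [0.10-0.02j, -0.07-0.08j, (-0.04-0.12j), -0.11-0.00j, (0.03-0.06j)],  [(-0.01-0.04j), (-0.03+0.03j), -0.05+0.01j, (-0+0.04j), -0.02-0.01j],  [(-0.05+0.08j), (0.09+0j), 0.10+0.05j, 0.07-0.06j, 0.02+0.05j],  [-0.02+0.08j, 0.08-0.02j, 0.10+0.01j, (0.04-0.07j), (0.03+0.04j)]]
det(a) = 0.00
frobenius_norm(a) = 0.45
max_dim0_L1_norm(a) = 0.46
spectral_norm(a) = 0.37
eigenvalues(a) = [(0.11+0j), (0.01+0.1j), (0.01-0.1j), (-0.03+0.11j), (-0.03-0.11j)]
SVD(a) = [[-0.37, -0.23, -0.4, -0.79, -0.19], [-0.48, -0.69, -0.15, 0.52, -0.05], [-0.17, 0.04, -0.17, -0.07, 0.97], [0.43, 0.06, -0.87, 0.23, -0.06], [0.64, -0.68, 0.20, -0.24, 0.16]] @ diag([0.3744734079032931, 0.19250586600946143, 0.11635393873621715, 0.08151501928075204, 0.025064335169088573]) @ [[-0.59, 0.4, 0.42, -0.19, 0.53], [-0.11, 0.33, 0.21, 0.89, -0.21], [-0.68, -0.50, 0.16, -0.05, -0.51], [0.42, -0.06, 0.86, -0.18, -0.22], [0.06, -0.69, 0.15, 0.37, 0.61]]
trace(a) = 0.08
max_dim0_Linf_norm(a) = 0.16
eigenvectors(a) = [[(0.25+0j), (-0.02+0.13j), -0.02-0.13j, -0.00-0.17j, -0.00+0.17j], [0.54+0.00j, 0.24-0.38j, 0.24+0.38j, -0.62+0.00j, -0.62-0.00j], [-0.04+0.00j, 0.17+0.21j, 0.17-0.21j, (-0.01-0.24j), (-0.01+0.24j)], [(-0.3+0j), -0.42+0.30j, (-0.42-0.3j), (0.39+0.38j), (0.39-0.38j)], [-0.74+0.00j, (-0.66+0j), (-0.66-0j), (0.22+0.42j), 0.22-0.42j]]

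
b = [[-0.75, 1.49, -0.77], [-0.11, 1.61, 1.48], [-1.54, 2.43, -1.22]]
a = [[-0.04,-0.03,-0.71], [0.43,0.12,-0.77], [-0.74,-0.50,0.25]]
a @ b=[[1.13,  -1.83,  0.85], [0.85,  -1.04,  0.79], [0.22,  -1.30,  -0.48]]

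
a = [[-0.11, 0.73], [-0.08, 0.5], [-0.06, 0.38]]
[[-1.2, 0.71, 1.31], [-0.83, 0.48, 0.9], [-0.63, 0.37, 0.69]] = a @ [[2.49, 2.20, -2.31], [-1.27, 1.31, 1.44]]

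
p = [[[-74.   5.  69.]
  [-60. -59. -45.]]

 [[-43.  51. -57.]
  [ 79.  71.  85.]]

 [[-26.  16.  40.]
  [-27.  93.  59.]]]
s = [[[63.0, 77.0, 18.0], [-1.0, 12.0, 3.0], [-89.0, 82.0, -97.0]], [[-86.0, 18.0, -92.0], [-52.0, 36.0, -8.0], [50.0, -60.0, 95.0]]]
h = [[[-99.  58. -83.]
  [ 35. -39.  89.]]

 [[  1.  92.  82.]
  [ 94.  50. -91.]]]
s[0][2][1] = 82.0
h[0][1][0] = 35.0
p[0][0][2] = 69.0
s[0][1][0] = -1.0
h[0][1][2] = 89.0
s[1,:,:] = [[-86.0, 18.0, -92.0], [-52.0, 36.0, -8.0], [50.0, -60.0, 95.0]]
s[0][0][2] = 18.0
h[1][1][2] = -91.0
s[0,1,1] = 12.0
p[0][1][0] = -60.0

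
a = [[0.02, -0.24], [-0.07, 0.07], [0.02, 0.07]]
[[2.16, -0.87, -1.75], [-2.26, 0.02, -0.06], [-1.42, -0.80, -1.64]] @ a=[[0.07,  -0.7], [-0.05,  0.54], [-0.01,  0.17]]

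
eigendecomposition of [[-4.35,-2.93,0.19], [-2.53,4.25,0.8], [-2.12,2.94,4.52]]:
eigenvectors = [[0.96,0.11,0.15],[0.25,-0.47,-0.33],[0.14,-0.88,0.93]]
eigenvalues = [-5.08, 6.36, 3.14]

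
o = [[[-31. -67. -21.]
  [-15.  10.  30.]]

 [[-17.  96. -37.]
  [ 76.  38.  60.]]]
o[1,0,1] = 96.0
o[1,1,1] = 38.0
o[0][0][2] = -21.0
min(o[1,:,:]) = -37.0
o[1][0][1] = 96.0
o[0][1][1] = 10.0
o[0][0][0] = -31.0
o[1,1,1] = 38.0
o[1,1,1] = 38.0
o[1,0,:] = [-17.0, 96.0, -37.0]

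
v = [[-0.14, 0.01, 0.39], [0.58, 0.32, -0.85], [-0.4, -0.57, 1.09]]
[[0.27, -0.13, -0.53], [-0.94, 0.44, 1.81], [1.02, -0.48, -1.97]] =v @[[-0.73, 0.34, 1.40], [-0.42, 0.2, 0.81], [0.45, -0.21, -0.87]]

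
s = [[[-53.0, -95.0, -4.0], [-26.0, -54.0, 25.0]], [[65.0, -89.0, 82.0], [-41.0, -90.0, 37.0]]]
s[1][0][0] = 65.0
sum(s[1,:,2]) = 119.0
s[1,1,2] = 37.0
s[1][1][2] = 37.0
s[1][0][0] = 65.0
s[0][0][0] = -53.0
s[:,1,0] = [-26.0, -41.0]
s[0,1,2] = 25.0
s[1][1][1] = -90.0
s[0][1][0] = -26.0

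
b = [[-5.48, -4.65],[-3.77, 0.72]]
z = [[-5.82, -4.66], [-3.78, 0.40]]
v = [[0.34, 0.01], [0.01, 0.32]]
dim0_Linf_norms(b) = [5.48, 4.65]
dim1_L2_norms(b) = [7.19, 3.84]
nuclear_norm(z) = 10.48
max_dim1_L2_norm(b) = 7.19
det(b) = -21.48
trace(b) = -4.76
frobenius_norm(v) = 0.47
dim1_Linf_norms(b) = [5.48, 3.77]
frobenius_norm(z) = 8.37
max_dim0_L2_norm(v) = 0.34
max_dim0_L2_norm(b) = 6.65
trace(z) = -5.42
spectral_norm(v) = 0.34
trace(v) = 0.66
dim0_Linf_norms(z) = [5.82, 4.66]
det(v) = 0.11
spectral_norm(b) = 7.65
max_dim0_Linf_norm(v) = 0.34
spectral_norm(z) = 7.99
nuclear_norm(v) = 0.66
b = v + z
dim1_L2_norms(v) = [0.34, 0.32]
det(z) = -19.94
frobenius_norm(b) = 8.15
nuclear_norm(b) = 10.46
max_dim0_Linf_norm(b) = 5.48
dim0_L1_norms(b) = [9.25, 5.37]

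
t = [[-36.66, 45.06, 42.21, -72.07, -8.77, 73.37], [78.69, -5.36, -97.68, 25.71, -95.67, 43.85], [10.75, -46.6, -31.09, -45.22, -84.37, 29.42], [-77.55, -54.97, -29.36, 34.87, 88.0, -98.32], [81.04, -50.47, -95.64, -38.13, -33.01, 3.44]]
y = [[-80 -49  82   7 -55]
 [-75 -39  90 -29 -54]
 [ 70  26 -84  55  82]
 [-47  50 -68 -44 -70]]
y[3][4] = -70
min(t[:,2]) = -97.68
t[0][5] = 73.37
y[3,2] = -68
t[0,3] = -72.07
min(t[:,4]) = -95.67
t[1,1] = -5.36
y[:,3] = [7, -29, 55, -44]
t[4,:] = [81.04, -50.47, -95.64, -38.13, -33.01, 3.44]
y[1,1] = -39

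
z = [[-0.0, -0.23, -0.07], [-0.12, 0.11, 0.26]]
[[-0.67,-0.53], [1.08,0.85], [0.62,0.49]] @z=[[0.06, 0.10, -0.09], [-0.10, -0.15, 0.15], [-0.06, -0.09, 0.08]]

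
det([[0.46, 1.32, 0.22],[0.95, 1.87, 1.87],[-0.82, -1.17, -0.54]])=-0.712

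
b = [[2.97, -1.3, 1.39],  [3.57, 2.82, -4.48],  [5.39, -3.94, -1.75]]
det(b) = -84.49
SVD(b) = [[-0.29, 0.37, -0.88], [-0.53, -0.83, -0.17], [-0.8, 0.42, 0.43]] @ diag([8.06840911613401, 5.6886813243364145, 1.8408093667818315]) @ [[-0.87, 0.25, 0.42], [0.07, -0.79, 0.61], [-0.48, -0.56, -0.67]]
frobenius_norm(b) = 10.04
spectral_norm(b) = 8.07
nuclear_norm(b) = 15.60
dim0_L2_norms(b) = [7.11, 5.02, 5.01]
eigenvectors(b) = [[0.06, -0.77, 0.63], [-0.54, -0.3, -0.35], [-0.84, -0.57, 0.69]]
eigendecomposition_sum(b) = [[-0.23, 0.1, 0.26], [2.0, -0.85, -2.27], [3.15, -1.33, -3.57]] + [[3.57,3.11,-1.71], [1.37,1.2,-0.66], [2.64,2.3,-1.27]] + [[-0.36, -4.51, 2.84], [0.2, 2.47, -1.56], [-0.40, -4.9, 3.09]]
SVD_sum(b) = [[2.04, -0.58, -0.98], [3.74, -1.07, -1.79], [5.61, -1.61, -2.68]] + [[0.14, -1.64, 1.28], [-0.32, 3.72, -2.90], [0.16, -1.88, 1.47]] + [[0.78, 0.92, 1.09], [0.15, 0.18, 0.21], [-0.39, -0.45, -0.54]]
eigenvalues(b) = [-4.65, 3.5, 5.19]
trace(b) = 4.04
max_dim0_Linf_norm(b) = 5.39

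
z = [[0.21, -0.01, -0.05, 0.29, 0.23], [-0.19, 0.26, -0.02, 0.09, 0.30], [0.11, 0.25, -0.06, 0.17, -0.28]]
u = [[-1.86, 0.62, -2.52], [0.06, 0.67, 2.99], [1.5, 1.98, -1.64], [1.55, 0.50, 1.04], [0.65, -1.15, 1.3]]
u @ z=[[-0.79, -0.45, 0.23, -0.91, 0.46], [0.21, 0.92, -0.20, 0.59, -0.62], [-0.24, 0.09, -0.02, 0.33, 1.4], [0.34, 0.37, -0.15, 0.67, 0.22], [0.50, 0.02, -0.09, 0.31, -0.56]]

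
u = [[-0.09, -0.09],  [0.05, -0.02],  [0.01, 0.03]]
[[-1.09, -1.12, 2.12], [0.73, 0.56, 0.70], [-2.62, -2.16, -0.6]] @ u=[[0.06, 0.18], [-0.03, -0.06], [0.12, 0.26]]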